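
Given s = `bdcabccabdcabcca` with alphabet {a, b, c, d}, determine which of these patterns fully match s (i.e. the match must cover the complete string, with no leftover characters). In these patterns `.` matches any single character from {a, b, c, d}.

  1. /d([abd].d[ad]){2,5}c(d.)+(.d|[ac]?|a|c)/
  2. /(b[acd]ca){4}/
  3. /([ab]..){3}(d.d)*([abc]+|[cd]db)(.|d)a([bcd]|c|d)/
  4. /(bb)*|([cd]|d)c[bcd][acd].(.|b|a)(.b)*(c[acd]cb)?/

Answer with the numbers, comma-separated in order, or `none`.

1 → no match — must start with `d`
2 → match
3 → no match
4 → no match

2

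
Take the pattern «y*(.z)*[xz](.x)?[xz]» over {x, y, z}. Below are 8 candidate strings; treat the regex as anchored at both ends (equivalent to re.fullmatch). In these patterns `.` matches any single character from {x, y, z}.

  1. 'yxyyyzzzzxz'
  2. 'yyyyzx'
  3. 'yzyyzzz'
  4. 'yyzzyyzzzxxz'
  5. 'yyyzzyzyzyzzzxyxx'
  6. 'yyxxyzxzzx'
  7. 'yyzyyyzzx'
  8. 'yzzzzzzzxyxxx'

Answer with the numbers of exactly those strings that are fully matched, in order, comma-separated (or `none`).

2, 5

1. 'yxyyyzzzzxz' → no match
2. 'yyyyzx' → match
3. 'yzyyzzz' → no match
4. 'yyzzyyzzzxxz' → no match
5 → match
6. 'yyxxyzxzzx' → no match
7. 'yyzyyyzzx' → no match
8 → no match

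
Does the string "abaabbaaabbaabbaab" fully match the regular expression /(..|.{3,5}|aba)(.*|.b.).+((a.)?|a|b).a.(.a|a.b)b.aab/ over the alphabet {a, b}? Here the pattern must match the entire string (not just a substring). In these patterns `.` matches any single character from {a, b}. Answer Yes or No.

No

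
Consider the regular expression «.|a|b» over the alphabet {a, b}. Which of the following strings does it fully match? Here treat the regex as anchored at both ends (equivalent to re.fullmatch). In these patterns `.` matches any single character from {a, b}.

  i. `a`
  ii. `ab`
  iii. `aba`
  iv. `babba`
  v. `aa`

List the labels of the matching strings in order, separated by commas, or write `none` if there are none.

i

i → match
ii → no match
iii → no match
iv → no match
v → no match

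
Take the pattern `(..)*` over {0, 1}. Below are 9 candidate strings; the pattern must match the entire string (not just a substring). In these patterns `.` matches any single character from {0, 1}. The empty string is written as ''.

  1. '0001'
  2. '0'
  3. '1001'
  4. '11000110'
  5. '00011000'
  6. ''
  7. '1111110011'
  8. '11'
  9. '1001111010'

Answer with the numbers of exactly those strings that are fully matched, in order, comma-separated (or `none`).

1 → match
2 → no match
3 → match
4 → match
5 → match
6 → match
7 → match
8 → match
9 → match

1, 3, 4, 5, 6, 7, 8, 9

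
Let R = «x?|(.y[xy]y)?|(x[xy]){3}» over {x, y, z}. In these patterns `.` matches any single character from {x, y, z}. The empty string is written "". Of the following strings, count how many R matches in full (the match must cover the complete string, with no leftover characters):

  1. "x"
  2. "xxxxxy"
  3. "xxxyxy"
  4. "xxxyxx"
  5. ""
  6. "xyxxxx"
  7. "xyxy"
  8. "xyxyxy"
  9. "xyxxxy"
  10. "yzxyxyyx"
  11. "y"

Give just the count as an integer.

9

1 → match
2 → match
3 → match
4 → match
5 → match
6 → match
7 → match
8 → match
9 → match
10 → no match
11 → no match
Total matched: 9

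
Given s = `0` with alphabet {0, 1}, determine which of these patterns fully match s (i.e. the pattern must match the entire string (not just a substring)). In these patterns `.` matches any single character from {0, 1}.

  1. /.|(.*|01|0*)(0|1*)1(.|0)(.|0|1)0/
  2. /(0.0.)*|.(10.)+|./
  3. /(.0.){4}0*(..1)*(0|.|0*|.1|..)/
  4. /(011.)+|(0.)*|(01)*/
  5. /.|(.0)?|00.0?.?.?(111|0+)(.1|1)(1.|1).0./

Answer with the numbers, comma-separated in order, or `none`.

1 → match
2 → match
3 → no match
4 → no match
5 → match

1, 2, 5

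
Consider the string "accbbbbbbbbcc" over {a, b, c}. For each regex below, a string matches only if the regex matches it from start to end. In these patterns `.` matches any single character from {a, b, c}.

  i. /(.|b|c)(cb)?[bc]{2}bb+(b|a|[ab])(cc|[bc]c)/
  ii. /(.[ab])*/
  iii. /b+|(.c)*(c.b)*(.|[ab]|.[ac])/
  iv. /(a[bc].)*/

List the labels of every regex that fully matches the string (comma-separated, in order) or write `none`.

i

i → match
ii → no match
iii → no match
iv → no match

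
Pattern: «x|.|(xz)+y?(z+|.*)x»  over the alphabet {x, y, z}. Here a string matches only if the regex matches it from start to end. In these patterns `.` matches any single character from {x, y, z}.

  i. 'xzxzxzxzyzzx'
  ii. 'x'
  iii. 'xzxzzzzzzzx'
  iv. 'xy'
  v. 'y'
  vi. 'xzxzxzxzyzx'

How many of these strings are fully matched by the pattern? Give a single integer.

5

i → match
ii → match
iii → match
iv → no match
v → match
vi → match
Total matched: 5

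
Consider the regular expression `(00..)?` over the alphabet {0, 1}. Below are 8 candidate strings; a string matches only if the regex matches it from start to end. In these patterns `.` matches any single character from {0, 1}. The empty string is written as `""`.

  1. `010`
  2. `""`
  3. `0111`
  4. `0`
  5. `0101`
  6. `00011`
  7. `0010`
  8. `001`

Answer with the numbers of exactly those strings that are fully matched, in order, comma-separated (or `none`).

2, 7

1 → no match
2 → match
3 → no match
4 → no match
5 → no match
6 → no match
7 → match
8 → no match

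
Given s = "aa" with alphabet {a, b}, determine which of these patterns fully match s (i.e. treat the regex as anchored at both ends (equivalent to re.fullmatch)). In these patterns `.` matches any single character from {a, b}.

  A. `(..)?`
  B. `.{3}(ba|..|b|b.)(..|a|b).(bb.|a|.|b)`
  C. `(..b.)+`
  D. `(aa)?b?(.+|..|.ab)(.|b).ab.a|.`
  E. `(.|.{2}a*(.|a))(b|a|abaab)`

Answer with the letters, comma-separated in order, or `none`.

A, E

A → match
B → no match
C → no match
D → no match
E → match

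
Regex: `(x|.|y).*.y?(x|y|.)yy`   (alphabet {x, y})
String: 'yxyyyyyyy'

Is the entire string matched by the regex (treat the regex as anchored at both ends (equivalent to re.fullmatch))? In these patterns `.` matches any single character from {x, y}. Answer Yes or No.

Yes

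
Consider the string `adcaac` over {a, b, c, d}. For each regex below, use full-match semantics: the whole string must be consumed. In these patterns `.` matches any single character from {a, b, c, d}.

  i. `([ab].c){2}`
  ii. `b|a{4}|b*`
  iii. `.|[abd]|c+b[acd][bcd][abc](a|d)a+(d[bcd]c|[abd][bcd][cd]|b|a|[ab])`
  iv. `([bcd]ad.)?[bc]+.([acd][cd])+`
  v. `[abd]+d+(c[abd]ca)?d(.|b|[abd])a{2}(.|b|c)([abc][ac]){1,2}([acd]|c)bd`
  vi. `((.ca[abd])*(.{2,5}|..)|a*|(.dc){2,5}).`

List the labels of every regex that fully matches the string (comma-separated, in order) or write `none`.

i, vi

i → match
ii → no match
iii → no match
iv → no match
v → no match — must end with `bd`
vi → match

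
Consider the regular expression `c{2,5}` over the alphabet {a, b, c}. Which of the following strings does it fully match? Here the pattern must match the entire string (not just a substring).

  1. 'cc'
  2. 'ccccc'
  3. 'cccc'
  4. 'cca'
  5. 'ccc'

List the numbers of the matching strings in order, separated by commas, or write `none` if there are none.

1 → match
2 → match
3 → match
4 → no match — must end with 'c'
5 → match

1, 2, 3, 5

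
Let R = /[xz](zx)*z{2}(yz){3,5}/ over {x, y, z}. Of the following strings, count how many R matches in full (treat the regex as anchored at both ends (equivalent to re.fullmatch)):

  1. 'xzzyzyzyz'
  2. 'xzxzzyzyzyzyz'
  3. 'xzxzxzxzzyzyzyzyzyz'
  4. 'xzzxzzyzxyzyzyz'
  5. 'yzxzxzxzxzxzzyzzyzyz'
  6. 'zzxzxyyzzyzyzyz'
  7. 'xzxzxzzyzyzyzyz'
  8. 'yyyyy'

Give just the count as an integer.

4

1 → match
2 → match
3 → match
4 → no match
5 → no match
6 → no match
7 → match
8 → no match — must end with 'yz'
Total matched: 4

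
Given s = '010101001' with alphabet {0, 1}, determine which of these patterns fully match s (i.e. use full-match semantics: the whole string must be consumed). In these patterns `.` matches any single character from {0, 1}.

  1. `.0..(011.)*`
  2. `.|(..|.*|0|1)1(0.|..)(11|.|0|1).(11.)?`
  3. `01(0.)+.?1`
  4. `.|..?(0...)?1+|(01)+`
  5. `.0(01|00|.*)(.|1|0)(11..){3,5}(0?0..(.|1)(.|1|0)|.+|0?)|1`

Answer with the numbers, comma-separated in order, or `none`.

3

1 → no match
2 → no match
3 → match
4 → no match
5 → no match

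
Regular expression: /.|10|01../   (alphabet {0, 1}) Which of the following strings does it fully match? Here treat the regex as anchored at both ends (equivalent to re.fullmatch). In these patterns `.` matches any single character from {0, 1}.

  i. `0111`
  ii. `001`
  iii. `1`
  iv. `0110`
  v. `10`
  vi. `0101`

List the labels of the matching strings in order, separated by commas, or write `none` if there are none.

i → match
ii → no match
iii → match
iv → match
v → match
vi → match

i, iii, iv, v, vi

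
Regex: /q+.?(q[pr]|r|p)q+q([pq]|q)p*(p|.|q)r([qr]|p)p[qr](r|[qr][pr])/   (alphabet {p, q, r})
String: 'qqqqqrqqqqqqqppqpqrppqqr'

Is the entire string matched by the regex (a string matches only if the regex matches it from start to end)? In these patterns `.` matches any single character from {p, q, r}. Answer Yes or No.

No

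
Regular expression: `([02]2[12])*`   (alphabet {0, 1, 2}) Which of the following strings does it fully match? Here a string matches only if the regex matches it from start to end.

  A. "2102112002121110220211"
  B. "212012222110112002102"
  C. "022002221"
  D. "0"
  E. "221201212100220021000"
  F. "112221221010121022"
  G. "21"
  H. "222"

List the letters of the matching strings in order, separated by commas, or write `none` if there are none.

H

A → no match
B → no match
C → no match
D → no match
E → no match
F → no match
G → no match
H → match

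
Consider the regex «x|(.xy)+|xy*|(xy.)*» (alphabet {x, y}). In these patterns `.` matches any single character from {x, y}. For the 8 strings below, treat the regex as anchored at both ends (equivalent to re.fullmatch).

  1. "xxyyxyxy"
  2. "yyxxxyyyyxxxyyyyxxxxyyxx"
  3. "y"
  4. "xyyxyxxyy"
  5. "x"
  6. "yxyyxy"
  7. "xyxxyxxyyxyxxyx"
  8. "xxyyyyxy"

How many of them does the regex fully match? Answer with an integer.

1. "xxyyxyxy" → no match
2 → no match
3. "y" → no match
4. "xyyxyxxyy" → match
5. "x" → match
6. "yxyyxy" → match
7 → match
8. "xxyyyyxy" → no match
Total matched: 4

4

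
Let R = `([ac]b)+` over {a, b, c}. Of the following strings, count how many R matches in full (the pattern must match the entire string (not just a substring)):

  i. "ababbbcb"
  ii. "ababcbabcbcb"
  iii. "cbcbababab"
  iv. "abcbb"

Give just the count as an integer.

2

i → no match
ii → match
iii → match
iv → no match
Total matched: 2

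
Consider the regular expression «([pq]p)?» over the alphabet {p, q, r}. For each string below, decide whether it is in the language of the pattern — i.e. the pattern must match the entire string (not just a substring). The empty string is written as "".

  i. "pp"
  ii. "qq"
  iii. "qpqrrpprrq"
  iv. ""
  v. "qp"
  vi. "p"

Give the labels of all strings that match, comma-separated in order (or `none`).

i, iv, v

i → match
ii → no match
iii → no match
iv → match
v → match
vi → no match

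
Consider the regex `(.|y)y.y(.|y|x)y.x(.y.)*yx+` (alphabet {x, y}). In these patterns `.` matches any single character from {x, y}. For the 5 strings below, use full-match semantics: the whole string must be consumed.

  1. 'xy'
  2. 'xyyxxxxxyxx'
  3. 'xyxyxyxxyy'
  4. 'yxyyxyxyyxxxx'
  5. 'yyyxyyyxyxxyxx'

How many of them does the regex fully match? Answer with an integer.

1. 'xy' → no match — must end with 'x'
2. 'xyyxxxxxyxx' → no match
3. 'xyxyxyxxyy' → no match — must end with 'x'
4 → no match
5 → no match
Total matched: 0

0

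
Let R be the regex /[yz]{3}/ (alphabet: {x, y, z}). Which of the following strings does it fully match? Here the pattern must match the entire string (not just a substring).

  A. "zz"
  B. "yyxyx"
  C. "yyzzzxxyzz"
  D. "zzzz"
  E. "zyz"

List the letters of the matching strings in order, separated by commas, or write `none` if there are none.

E

A → no match
B → no match
C → no match
D → no match
E → match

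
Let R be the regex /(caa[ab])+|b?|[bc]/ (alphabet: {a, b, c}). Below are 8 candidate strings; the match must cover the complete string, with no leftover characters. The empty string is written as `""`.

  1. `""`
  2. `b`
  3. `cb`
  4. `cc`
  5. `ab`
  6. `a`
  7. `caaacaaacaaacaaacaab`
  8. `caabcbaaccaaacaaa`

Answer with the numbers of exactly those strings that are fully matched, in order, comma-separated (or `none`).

1, 2, 7

1 → match
2 → match
3 → no match
4 → no match
5 → no match
6 → no match
7 → match
8 → no match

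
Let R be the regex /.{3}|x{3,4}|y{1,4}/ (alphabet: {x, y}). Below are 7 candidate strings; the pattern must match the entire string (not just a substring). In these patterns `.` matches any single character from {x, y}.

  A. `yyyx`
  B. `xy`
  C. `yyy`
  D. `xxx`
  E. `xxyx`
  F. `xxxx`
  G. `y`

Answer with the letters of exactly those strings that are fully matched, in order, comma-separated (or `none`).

C, D, F, G

A → no match
B → no match
C → match
D → match
E → no match
F → match
G → match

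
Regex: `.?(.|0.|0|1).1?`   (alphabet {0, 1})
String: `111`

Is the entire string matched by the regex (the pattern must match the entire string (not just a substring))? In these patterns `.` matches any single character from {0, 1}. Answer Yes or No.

Yes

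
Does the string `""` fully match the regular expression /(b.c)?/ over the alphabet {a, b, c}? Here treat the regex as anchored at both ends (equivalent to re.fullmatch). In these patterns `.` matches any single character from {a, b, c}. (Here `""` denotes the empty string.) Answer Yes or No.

Yes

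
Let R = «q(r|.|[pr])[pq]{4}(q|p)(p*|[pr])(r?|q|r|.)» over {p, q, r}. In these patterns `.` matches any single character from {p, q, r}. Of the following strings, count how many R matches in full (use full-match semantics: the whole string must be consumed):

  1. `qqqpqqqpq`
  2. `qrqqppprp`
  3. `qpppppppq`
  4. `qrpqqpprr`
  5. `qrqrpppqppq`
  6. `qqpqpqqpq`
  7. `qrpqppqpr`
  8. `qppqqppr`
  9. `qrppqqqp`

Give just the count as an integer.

1 → match
2 → match
3 → match
4 → match
5 → no match
6 → match
7 → match
8 → match
9 → match
Total matched: 8

8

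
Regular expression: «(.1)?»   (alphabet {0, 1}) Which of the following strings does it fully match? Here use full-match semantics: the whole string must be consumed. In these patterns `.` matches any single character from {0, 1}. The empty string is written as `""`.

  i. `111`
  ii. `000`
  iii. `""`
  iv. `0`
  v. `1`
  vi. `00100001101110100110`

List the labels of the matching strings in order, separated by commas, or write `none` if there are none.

i → no match
ii → no match
iii → match
iv → no match
v → no match
vi → no match

iii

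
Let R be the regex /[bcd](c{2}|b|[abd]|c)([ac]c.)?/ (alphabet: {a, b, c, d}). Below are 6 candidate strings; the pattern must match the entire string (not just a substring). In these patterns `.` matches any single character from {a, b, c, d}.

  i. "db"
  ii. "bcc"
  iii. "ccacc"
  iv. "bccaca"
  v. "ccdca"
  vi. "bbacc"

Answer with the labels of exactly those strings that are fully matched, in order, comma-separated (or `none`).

i, ii, iii, iv, vi

i → match
ii → match
iii → match
iv → match
v → no match
vi → match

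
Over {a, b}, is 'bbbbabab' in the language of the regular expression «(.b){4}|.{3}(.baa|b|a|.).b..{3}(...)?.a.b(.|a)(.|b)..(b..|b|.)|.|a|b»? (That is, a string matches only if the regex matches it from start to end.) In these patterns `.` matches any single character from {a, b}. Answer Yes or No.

Yes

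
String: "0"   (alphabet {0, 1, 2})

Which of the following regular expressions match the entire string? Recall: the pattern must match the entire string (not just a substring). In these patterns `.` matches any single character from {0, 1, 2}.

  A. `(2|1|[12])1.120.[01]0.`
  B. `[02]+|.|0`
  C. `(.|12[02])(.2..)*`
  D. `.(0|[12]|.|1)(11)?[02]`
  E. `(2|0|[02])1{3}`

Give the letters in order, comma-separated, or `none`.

B, C

A → no match
B → match
C → match
D → no match
E → no match — must end with "1"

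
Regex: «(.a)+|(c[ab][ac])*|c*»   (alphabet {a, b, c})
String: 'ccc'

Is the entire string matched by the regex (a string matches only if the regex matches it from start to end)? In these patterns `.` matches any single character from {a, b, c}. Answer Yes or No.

Yes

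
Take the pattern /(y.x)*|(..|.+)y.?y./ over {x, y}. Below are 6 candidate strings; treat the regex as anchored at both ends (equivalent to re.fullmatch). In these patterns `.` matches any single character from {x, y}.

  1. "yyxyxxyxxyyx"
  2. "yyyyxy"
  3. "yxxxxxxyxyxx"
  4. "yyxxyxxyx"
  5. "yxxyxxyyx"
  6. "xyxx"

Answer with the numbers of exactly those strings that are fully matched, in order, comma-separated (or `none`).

1 → match
2 → no match
3 → no match
4 → no match
5 → match
6 → no match

1, 5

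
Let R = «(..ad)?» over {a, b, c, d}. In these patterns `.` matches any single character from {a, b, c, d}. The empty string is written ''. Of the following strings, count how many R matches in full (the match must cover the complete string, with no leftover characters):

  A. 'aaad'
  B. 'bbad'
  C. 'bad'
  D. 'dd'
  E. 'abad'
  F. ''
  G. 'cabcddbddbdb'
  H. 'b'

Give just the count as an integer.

A. 'aaad' → match
B. 'bbad' → match
C. 'bad' → no match
D. 'dd' → no match
E. 'abad' → match
F. '' → match
G. 'cabcddbddbdb' → no match
H. 'b' → no match
Total matched: 4

4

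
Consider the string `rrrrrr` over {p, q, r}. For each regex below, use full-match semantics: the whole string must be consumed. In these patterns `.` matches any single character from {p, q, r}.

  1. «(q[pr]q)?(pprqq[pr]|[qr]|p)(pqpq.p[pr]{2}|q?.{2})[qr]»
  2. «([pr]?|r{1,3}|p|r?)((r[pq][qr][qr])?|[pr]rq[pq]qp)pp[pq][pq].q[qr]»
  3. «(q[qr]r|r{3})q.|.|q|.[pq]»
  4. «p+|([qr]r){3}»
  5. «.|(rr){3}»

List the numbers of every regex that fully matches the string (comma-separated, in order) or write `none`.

1 → no match
2 → no match
3 → no match
4 → match
5 → match

4, 5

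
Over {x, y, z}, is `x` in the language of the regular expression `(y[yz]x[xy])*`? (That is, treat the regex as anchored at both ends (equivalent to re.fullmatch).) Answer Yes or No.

No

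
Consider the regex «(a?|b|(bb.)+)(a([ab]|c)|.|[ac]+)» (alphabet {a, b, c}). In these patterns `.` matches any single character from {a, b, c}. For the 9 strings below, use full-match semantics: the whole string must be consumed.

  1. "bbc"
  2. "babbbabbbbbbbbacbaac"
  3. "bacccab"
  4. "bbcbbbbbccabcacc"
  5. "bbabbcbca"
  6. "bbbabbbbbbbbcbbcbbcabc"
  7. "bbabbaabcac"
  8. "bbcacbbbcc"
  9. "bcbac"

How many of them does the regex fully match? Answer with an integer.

0

1 → no match
2 → no match
3 → no match
4 → no match
5 → no match
6 → no match
7 → no match
8 → no match
9 → no match
Total matched: 0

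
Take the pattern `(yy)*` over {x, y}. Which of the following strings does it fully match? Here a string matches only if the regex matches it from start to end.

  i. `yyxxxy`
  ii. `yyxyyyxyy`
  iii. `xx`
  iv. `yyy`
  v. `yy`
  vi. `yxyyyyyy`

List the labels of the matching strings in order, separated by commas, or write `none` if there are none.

v

i → no match
ii → no match
iii → no match
iv → no match
v → match
vi → no match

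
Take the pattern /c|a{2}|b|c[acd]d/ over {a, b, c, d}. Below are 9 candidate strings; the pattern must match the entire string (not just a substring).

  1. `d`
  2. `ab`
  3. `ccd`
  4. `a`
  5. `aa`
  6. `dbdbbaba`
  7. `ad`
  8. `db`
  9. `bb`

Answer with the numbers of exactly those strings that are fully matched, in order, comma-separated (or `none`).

3, 5

1 → no match
2 → no match
3 → match
4 → no match
5 → match
6 → no match
7 → no match
8 → no match
9 → no match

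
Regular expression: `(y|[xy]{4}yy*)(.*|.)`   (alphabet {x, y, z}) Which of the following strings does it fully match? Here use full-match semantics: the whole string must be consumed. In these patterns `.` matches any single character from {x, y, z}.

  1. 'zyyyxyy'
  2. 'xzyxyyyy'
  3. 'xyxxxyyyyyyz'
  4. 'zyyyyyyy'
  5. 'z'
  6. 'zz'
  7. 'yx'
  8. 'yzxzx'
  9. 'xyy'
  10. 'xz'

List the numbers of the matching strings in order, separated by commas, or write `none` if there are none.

7, 8

1. 'zyyyxyy' → no match
2. 'xzyxyyyy' → no match
3. 'xyxxxyyyyyyz' → no match
4. 'zyyyyyyy' → no match
5. 'z' → no match
6. 'zz' → no match
7. 'yx' → match
8. 'yzxzx' → match
9. 'xyy' → no match
10. 'xz' → no match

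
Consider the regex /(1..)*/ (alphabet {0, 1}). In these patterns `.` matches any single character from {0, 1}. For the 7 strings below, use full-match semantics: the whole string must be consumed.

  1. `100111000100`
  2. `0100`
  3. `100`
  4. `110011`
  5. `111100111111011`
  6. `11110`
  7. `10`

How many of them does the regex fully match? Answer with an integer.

1

1 → no match
2 → no match
3 → match
4 → no match
5 → no match
6 → no match
7 → no match
Total matched: 1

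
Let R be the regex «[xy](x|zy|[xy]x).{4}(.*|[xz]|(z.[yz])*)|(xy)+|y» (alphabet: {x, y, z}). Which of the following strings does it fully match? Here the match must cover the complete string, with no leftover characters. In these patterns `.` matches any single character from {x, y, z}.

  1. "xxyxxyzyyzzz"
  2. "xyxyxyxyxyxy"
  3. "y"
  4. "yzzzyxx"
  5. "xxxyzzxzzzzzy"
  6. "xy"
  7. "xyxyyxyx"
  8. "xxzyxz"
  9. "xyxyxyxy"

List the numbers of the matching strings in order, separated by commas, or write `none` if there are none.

1, 2, 3, 5, 6, 7, 8, 9

1 → match
2 → match
3 → match
4 → no match
5 → match
6 → match
7 → match
8 → match
9 → match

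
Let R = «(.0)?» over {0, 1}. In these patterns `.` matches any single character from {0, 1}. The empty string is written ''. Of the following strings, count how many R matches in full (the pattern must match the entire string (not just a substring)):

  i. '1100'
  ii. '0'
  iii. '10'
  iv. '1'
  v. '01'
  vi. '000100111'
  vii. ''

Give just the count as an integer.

i → no match
ii → no match
iii → match
iv → no match
v → no match
vi → no match
vii → match
Total matched: 2

2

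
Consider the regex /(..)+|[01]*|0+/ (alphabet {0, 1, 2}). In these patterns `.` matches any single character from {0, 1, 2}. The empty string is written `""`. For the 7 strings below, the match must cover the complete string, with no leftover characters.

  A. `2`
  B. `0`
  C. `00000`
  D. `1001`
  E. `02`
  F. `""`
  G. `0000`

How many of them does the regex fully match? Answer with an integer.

A → no match
B → match
C → match
D → match
E → match
F → match
G → match
Total matched: 6

6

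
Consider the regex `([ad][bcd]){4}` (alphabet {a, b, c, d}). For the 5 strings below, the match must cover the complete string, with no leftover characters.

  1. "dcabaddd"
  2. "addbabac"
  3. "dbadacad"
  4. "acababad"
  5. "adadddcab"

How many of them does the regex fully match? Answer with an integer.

1 → match
2 → match
3 → match
4 → match
5 → no match
Total matched: 4

4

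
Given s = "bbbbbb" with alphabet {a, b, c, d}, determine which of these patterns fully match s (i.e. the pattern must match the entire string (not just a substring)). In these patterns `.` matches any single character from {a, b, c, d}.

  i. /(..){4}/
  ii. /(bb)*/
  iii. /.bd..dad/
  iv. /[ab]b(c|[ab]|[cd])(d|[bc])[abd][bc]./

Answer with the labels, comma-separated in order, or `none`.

ii

i → no match
ii → match
iii → no match — must end with "dad"
iv → no match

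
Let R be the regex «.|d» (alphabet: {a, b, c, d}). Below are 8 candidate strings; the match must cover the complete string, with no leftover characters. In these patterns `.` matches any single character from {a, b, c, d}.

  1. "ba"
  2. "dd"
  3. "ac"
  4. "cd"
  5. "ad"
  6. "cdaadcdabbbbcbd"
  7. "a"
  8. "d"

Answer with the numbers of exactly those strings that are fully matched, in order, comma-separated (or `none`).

7, 8

1 → no match
2 → no match
3 → no match
4 → no match
5 → no match
6 → no match
7 → match
8 → match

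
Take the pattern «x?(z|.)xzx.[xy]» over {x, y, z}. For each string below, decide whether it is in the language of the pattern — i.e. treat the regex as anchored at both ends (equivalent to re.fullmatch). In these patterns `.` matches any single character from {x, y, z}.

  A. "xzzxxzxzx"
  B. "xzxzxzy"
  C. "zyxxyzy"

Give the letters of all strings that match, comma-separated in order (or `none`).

B

A → no match
B → match
C → no match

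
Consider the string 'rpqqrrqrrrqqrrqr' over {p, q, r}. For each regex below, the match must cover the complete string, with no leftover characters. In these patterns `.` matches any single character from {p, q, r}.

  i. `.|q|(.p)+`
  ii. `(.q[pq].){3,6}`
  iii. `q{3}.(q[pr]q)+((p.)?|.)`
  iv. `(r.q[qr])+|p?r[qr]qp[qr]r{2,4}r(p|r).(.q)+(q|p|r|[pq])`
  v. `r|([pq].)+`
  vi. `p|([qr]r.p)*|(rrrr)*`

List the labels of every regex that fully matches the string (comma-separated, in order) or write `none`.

iv

i → no match
ii → no match
iii → no match — must start with 'q'
iv → match
v → no match
vi → no match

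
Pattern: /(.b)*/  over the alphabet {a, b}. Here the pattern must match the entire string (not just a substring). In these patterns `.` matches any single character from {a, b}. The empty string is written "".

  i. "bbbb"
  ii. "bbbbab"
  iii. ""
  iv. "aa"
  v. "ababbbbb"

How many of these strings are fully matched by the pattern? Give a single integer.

4

i. "bbbb" → match
ii. "bbbbab" → match
iii. "" → match
iv. "aa" → no match
v. "ababbbbb" → match
Total matched: 4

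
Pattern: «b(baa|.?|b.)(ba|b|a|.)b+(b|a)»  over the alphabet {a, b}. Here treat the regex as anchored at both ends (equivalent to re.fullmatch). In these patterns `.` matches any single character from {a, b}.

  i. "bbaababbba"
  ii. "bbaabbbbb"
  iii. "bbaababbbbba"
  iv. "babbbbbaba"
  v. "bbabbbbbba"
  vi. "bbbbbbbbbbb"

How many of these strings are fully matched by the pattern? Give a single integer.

i → match
ii → match
iii → match
iv → no match
v → match
vi → match
Total matched: 5

5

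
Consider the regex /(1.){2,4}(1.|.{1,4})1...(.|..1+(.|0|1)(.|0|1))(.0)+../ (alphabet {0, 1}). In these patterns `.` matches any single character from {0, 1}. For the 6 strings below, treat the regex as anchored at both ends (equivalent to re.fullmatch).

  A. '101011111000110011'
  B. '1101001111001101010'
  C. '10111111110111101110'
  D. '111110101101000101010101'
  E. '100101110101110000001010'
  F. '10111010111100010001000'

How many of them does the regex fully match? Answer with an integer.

1

A → no match
B → no match
C → no match
D → no match
E → no match
F → match
Total matched: 1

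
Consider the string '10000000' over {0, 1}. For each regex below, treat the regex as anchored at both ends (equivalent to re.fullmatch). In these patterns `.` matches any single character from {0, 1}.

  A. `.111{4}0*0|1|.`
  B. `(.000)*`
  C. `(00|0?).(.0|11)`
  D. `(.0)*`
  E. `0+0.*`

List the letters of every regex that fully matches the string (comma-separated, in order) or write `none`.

B, D

A → no match
B → match
C → no match
D → match
E → no match — must start with '0'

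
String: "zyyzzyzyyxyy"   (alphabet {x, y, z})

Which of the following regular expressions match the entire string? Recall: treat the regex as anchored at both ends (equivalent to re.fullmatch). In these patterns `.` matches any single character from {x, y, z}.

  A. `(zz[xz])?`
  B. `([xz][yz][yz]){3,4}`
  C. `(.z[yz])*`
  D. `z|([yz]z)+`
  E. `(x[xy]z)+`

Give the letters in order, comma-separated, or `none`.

A → no match
B → match
C → no match
D → no match — must end with "z"
E → no match — must start with "x"

B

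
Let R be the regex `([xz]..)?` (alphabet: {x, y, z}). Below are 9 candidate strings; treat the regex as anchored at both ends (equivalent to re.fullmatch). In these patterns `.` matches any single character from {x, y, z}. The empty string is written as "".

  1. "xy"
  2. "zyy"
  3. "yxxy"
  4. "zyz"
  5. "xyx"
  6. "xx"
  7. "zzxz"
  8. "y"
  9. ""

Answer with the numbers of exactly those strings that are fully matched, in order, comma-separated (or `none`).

2, 4, 5, 9

1 → no match
2 → match
3 → no match
4 → match
5 → match
6 → no match
7 → no match
8 → no match
9 → match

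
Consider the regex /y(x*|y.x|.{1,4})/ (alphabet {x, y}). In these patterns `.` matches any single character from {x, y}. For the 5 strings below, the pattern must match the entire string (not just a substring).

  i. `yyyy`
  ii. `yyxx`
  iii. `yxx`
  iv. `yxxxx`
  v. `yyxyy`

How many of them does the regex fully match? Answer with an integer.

i → match
ii → match
iii → match
iv → match
v → match
Total matched: 5

5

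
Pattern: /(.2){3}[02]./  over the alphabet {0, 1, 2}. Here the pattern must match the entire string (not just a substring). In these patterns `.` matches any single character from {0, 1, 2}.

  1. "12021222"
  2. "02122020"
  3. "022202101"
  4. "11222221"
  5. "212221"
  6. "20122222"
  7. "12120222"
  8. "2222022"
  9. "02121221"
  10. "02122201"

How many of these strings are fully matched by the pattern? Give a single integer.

4

1 → match
2 → no match
3 → no match
4 → no match
5 → no match
6 → no match
7 → match
8 → no match
9 → match
10 → match
Total matched: 4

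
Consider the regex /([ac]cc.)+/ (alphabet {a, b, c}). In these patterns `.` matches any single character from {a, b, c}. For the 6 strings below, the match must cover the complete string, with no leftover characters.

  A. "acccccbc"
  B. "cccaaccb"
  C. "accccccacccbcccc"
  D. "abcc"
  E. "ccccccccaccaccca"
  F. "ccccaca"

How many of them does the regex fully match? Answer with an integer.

A → no match
B → match
C → match
D → no match
E → match
F → no match
Total matched: 3

3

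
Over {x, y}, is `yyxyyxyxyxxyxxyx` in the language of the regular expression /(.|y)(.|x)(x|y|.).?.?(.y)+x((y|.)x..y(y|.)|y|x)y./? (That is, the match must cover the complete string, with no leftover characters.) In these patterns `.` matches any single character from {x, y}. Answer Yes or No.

No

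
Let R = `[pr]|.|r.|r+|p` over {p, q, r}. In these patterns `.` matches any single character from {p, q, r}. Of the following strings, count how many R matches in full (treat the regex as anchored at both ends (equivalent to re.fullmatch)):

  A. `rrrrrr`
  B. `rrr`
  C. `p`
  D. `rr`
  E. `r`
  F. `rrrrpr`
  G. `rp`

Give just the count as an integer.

6

A. `rrrrrr` → match
B. `rrr` → match
C. `p` → match
D. `rr` → match
E. `r` → match
F. `rrrrpr` → no match
G. `rp` → match
Total matched: 6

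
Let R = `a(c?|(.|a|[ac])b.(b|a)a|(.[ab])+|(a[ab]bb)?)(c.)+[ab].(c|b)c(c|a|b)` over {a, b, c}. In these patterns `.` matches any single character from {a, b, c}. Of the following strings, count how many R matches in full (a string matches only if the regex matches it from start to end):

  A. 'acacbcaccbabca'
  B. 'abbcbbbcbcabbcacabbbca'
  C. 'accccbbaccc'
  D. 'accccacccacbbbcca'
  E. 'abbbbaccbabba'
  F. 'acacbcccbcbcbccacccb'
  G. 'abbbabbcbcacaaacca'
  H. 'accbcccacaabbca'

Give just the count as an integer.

7

A → match
B → match
C → match
D → match
E → no match
F → match
G → match
H → match
Total matched: 7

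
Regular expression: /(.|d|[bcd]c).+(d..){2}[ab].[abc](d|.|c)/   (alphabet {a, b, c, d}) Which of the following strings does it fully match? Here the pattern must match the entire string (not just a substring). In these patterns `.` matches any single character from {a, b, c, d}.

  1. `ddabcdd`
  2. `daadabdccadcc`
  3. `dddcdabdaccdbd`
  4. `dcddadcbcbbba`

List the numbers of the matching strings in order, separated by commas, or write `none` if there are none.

1 → no match
2 → match
3 → no match
4 → no match

2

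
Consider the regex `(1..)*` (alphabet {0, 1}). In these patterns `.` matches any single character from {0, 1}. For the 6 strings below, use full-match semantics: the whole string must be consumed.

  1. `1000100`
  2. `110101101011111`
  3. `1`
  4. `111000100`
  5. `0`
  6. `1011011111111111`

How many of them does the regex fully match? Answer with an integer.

1 → no match
2 → no match
3 → no match
4 → no match
5 → no match
6 → no match
Total matched: 0

0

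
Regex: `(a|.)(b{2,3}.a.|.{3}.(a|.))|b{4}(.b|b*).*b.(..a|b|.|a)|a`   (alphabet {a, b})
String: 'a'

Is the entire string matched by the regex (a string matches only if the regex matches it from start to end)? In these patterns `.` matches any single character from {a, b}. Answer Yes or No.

Yes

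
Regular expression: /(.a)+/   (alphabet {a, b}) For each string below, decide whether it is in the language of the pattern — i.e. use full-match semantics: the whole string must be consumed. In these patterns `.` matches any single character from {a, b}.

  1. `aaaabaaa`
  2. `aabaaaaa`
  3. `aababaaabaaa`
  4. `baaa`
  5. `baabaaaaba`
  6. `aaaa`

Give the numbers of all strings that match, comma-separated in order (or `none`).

1, 2, 3, 4, 6

1. `aaaabaaa` → match
2. `aabaaaaa` → match
3. `aababaaabaaa` → match
4. `baaa` → match
5. `baabaaaaba` → no match
6. `aaaa` → match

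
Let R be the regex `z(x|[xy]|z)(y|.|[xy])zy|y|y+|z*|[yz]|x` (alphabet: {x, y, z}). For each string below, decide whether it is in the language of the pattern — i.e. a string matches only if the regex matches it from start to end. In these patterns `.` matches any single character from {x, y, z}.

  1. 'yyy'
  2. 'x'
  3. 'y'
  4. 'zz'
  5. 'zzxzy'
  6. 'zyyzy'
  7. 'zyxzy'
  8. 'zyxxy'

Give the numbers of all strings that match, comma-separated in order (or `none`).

1 → match
2 → match
3 → match
4 → match
5 → match
6 → match
7 → match
8 → no match

1, 2, 3, 4, 5, 6, 7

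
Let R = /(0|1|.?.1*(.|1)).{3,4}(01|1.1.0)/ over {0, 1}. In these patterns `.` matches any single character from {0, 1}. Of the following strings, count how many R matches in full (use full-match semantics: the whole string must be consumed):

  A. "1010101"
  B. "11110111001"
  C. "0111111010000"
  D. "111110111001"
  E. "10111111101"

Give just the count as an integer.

A → match
B → match
C → no match
D → match
E → match
Total matched: 4

4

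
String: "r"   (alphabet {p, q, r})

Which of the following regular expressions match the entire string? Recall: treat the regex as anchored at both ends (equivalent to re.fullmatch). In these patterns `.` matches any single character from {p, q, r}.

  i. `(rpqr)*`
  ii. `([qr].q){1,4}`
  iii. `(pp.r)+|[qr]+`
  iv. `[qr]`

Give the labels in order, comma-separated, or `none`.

iii, iv

i → no match
ii → no match — must end with "q"
iii → match
iv → match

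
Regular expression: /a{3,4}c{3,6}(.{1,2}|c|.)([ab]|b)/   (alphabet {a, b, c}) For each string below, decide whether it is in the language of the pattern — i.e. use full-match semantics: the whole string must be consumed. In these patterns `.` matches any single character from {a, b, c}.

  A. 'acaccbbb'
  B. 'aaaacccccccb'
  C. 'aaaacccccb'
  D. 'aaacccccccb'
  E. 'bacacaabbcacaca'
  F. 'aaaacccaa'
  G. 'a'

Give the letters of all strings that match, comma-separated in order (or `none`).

B, C, D, F

A → no match
B → match
C → match
D → match
E → no match — must start with 'a'
F → match
G → no match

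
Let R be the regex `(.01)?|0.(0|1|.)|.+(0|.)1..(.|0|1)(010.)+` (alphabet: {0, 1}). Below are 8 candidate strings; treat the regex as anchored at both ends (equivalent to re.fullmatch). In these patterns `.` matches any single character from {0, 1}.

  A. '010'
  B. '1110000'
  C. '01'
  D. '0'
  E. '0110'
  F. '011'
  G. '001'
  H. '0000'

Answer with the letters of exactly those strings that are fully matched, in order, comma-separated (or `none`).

A, F, G

A → match
B → no match
C → no match
D → no match
E → no match
F → match
G → match
H → no match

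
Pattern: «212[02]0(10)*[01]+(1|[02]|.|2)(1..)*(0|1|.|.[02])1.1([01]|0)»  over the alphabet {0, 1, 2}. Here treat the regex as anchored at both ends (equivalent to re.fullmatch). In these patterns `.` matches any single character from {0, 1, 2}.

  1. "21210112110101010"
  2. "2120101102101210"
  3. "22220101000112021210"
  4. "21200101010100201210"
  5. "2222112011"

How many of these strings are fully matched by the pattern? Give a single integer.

1

1 → no match
2 → no match
3 → no match — must start with "212"
4 → match
5 → no match — must start with "212"
Total matched: 1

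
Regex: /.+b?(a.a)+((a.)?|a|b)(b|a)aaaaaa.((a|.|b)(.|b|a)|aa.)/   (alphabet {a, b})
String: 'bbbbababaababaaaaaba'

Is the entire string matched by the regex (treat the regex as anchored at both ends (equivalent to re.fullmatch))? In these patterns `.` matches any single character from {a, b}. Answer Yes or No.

No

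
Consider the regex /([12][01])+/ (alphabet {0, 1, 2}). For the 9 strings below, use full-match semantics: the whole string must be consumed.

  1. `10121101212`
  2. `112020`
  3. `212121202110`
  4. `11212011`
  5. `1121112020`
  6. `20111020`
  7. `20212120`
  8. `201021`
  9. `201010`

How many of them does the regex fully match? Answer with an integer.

8

1 → no match
2 → match
3 → match
4 → match
5 → match
6 → match
7 → match
8 → match
9 → match
Total matched: 8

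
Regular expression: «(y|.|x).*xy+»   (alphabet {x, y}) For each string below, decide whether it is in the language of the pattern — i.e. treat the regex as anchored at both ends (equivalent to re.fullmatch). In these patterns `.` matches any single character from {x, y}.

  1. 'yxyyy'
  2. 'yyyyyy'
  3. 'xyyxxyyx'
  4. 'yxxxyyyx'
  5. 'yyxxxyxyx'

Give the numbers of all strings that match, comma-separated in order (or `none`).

1

1 → match
2 → no match
3 → no match — must end with 'y'
4 → no match — must end with 'y'
5 → no match — must end with 'y'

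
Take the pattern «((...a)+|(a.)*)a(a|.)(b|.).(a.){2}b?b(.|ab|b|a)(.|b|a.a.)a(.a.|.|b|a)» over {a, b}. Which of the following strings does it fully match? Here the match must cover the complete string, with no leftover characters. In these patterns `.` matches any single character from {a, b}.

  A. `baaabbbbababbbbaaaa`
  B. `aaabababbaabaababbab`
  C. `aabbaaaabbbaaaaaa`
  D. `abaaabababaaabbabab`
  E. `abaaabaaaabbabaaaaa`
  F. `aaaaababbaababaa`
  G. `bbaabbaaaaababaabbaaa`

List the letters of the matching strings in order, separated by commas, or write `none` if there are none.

B, C, D, E, F, G

A → no match
B → match
C → match
D → match
E → match
F → match
G → match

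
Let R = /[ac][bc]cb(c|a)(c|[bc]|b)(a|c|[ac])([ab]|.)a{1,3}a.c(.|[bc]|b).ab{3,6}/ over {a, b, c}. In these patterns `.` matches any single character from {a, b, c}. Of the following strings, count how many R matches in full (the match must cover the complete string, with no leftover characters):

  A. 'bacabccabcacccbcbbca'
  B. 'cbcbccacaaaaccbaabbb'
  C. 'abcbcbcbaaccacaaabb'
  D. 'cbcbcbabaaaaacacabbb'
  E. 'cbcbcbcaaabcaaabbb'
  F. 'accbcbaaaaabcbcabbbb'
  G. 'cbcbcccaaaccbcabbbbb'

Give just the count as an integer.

5

A → no match — must end with 'b'
B → match
C → no match
D → match
E → match
F → match
G → match
Total matched: 5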